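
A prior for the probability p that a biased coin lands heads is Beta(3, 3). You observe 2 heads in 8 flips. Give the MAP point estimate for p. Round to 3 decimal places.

p̂_MAP = 0.333

Prior: Beta(3, 3).
Data: 2 successes in 8 trials. The binomial likelihood contributes p^2(1−p)^6, so the posterior is Beta(3+2, 3+6) = Beta(5, 9).
For Beta(a, b) with a, b > 1 the mode is (a−1)/(a+b−2) = 4/12 ≈ 0.333.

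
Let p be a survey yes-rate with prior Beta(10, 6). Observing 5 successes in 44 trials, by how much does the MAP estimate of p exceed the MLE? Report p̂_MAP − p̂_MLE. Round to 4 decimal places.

MAP − MLE = 0.1277

Posterior is Beta(15, 45); MAP = (15−1)/(60−2) = 14/58 ≈ 0.24138.
MLE ignores the prior: p̂_MLE = k/n = 5/44 ≈ 0.11364.
Difference = 14/58 − 5/44 = 163/1276 ≈ 0.1277.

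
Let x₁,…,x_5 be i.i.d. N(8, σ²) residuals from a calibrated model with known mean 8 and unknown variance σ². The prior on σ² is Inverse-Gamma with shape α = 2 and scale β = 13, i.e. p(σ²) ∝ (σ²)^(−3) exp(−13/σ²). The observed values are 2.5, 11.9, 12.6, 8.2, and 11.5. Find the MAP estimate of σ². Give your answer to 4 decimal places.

σ̂²_MAP = 9.5373

Sum of squared deviations about the known mean: SS = (2.5−8)² + (11.9−8)² + (12.6−8)² + (8.2−8)² + (11.5−8)² = 78.91.
The Normal likelihood contributes (σ²)^(−n/2) exp(−SS/(2σ²)), so the posterior is Inverse-Gamma(α + n/2, β + SS/2) = Inverse-Gamma(4.5, 52.455).
The mode of Inverse-Gamma(a, b) is b/(a+1) = 52.455/5.5 ≈ 9.5373.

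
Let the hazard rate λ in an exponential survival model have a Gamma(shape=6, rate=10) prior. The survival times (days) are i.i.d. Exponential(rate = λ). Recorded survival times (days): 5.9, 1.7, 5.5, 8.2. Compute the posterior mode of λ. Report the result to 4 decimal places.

λ̂_MAP = 0.2875

The Exponential(rate=λ) likelihood is ∝ λ^n e^(−λΣtᵢ). Here n = 4 and Σtᵢ = 5.9 + 1.7 + 5.5 + 8.2 = 21.3.
Posterior ∝ λ^5e^(−10λ) · λ^4e^(−21.3λ) = λ^9e^(−31.3λ), i.e. Gamma(10, 31.3).
Mode = (a−1)/b = 9/31.3 ≈ 0.2875.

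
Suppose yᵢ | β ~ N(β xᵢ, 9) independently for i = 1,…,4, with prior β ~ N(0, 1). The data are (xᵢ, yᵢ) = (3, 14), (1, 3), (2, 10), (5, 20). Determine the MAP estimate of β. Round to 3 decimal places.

β̂_MAP = 3.438

log p(β | y) = −Σ(yᵢ − βxᵢ)²/(2·9) − β²/(2·1) + const.
Setting the derivative to zero: Σxᵢ(yᵢ − βxᵢ)/9 − β/1 = 0, so β = Σxᵢyᵢ / (Σxᵢ² + σ²/τ²).
Σxᵢyᵢ = 3·14 + 1·3 + 2·10 + 5·20 = 165; Σxᵢ² = 39; σ²/τ² = 9.
β̂_MAP = 165 / (39 + 9) = 165/48 ≈ 3.438.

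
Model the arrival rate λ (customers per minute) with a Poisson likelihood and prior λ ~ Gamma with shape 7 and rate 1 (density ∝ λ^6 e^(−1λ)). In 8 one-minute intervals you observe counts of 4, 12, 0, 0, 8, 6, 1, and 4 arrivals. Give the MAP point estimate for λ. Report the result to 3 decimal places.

λ̂_MAP = 4.556

Σxᵢ = 4+12+0+0+8+6+1+4 = 35, with n = 8.
Posterior ∝ λ^6e^(−1λ) · λ^35e^(−8λ) = λ^41e^(−9λ), i.e. Gamma(shape=42, rate=9).
The mode of a Gamma(a, b) with a ≥ 1 (shape–rate) is (a−1)/b = 41/9 ≈ 4.556.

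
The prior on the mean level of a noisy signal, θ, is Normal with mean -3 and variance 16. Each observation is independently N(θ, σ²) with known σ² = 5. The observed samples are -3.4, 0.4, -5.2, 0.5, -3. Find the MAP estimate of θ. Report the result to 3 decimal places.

n = 5; x̄ = ((-3.4) + 0.4 + (-5.2) + 0.5 + (-3))/5 = -10.7/5 = -2.14.
For a Normal prior and Normal likelihood with known variance, the posterior is Normal; its mode equals its mean, the precision-weighted average.
Prior precision 1/σ₀² = 1/16 = 0.0625; data precision n/σ² = 5/5 = 1.
θ̂ = (0.0625·(-3) + 1·(-2.14)) / (0.0625 + 1) = (-2.3275)/1.0625 = -931/425 ≈ -2.191.

θ̂_MAP = -2.191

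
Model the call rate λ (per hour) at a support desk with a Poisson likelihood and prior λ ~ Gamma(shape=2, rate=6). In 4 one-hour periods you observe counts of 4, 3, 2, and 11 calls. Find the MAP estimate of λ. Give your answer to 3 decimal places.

λ̂_MAP = 2.100

Σxᵢ = 4+3+2+11 = 20, with n = 4.
Posterior ∝ λe^(−6λ) · λ^20e^(−4λ) = λ^21e^(−10λ), i.e. Gamma(shape=22, rate=10).
The mode of a Gamma(a, b) with a ≥ 1 (shape–rate) is (a−1)/b = 21/10 ≈ 2.100.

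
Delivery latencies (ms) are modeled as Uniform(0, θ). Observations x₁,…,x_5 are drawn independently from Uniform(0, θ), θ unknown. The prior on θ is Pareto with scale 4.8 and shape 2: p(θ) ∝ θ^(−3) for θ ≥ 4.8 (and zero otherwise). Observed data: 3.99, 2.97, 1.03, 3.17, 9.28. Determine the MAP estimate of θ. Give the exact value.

The Uniform(0, θ) likelihood is θ^(−n) for θ ≥ max(xᵢ), zero otherwise. Here max(xᵢ) = 9.28.
Posterior ∝ θ^(−3) · θ^(−5) = θ^(−8) on θ ≥ max(4.8, 9.28) = 9.28.
This density is strictly decreasing in θ, so the posterior mode lies at the lower boundary of the support.

θ̂_MAP = 9.28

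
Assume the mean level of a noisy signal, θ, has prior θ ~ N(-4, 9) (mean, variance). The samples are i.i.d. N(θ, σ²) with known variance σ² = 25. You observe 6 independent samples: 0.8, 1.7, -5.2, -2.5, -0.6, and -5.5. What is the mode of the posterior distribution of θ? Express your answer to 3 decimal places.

n = 6; x̄ = (0.8 + 1.7 + (-5.2) + (-2.5) + (-0.6) + (-5.5))/6 = -11.3/6 = -113/60 ≈ -1.8833.
For a Normal prior and Normal likelihood with known variance, the posterior is Normal; its mode equals its mean, the precision-weighted average.
Prior precision 1/σ₀² = 1/9; data precision n/σ² = 6/25 = 0.24.
θ̂ = ((1/9)·(-4) + 0.24·(-113/60)) / (1/9 + 0.24) = (-2017/2250)/(79/225) = -2017/790 ≈ -2.553.

θ̂_MAP = -2.553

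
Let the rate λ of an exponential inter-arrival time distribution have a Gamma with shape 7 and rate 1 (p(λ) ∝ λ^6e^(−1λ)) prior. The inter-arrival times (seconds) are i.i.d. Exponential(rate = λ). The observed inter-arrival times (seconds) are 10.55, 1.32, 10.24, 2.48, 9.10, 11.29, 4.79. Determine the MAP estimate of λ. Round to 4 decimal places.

The Exponential(rate=λ) likelihood is ∝ λ^n e^(−λΣtᵢ). Here n = 7 and Σtᵢ = 10.55 + 1.32 + 10.24 + 2.48 + 9.10 + 11.29 + 4.79 = 49.77.
Posterior ∝ λ^6e^(−1λ) · λ^7e^(−49.77λ) = λ^13e^(−50.77λ), i.e. Gamma(14, 50.77).
Mode = (a−1)/b = 13/50.77 ≈ 0.2561.

λ̂_MAP = 0.2561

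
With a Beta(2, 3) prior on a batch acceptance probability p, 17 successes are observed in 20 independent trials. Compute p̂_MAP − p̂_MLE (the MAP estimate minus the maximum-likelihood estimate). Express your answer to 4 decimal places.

Posterior is Beta(19, 6); MAP = (19−1)/(25−2) = 18/23 ≈ 0.78261.
MLE ignores the prior: p̂_MLE = k/n = 17/20 ≈ 0.85000.
Difference = 18/23 − 17/20 = -31/460 ≈ -0.0674.

MAP − MLE = -0.0674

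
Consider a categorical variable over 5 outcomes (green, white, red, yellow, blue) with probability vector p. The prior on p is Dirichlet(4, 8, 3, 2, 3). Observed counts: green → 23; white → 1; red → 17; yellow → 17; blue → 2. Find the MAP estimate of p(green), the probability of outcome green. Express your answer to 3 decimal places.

MAP estimate of p(green) = 0.347

The posterior is Dirichlet(αᵢ + nᵢ) = Dirichlet(27, 9, 20, 19, 5).
For a Dirichlet(a₁,…,a_K) with all aᵢ > 1, the mode has j-th component (aⱼ − 1)/(Σaᵢ − K).
Here Σaᵢ = 80 and K = 5, so p(green) = (27 − 1)/(80 − 5) = 26/75 ≈ 0.347.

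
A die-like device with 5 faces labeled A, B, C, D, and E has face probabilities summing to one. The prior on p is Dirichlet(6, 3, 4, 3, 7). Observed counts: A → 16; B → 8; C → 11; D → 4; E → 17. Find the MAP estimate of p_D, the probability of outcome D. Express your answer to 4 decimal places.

The posterior is Dirichlet(αᵢ + nᵢ) = Dirichlet(22, 11, 15, 7, 24).
For a Dirichlet(a₁,…,a_K) with all aᵢ > 1, the mode has j-th component (aⱼ − 1)/(Σaᵢ − K).
Here Σaᵢ = 79 and K = 5, so p_D = (7 − 1)/(79 − 5) = 6/74 ≈ 0.0811.

MAP estimate of p_D = 0.0811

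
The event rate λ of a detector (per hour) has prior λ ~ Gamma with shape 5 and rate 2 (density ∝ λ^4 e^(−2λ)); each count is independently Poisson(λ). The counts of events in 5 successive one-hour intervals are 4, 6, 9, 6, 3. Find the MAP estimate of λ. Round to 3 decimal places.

λ̂_MAP = 4.571

Σxᵢ = 4+6+9+6+3 = 28, with n = 5.
Posterior ∝ λ^4e^(−2λ) · λ^28e^(−5λ) = λ^32e^(−7λ), i.e. Gamma(shape=33, rate=7).
The mode of a Gamma(a, b) with a ≥ 1 (shape–rate) is (a−1)/b = 32/7 ≈ 4.571.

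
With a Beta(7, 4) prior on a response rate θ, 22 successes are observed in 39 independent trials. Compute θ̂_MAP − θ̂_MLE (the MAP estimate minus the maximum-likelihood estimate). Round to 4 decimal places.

MAP − MLE = 0.0192

Posterior is Beta(29, 21); MAP = (29−1)/(50−2) = 28/48 ≈ 0.58333.
MLE ignores the prior: θ̂_MLE = k/n = 22/39 ≈ 0.56410.
Difference = 28/48 − 22/39 = 1/52 ≈ 0.0192.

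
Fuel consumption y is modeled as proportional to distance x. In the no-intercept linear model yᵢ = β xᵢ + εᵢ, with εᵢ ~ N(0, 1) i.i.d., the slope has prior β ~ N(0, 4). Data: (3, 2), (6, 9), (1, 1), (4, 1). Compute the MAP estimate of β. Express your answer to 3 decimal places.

β̂_MAP = 1.044

log p(β | y) = −Σ(yᵢ − βxᵢ)²/(2·1) − β²/(2·4) + const.
Setting the derivative to zero: Σxᵢ(yᵢ − βxᵢ)/1 − β/4 = 0, so β = Σxᵢyᵢ / (Σxᵢ² + σ²/τ²).
Σxᵢyᵢ = 3·2 + 6·9 + 1·1 + 4·1 = 65; Σxᵢ² = 62; σ²/τ² = 0.25.
β̂_MAP = 65 / (62 + 0.25) = 65/62.25 ≈ 1.044.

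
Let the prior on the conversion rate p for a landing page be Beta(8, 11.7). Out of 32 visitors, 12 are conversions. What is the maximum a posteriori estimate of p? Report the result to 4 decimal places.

p̂_MAP = 0.3823

Prior: Beta(8, 11.7).
Data: 12 successes in 32 trials. The binomial likelihood contributes p^12(1−p)^20, so the posterior is Beta(8+12, 11.7+20) = Beta(20, 31.7).
For Beta(a, b) with a, b > 1 the mode is (a−1)/(a+b−2) = 19/49.7 ≈ 0.3823.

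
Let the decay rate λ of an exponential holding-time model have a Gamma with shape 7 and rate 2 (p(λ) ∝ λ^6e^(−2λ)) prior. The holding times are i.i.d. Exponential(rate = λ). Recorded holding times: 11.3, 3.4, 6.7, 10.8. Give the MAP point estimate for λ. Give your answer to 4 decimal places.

The Exponential(rate=λ) likelihood is ∝ λ^n e^(−λΣtᵢ). Here n = 4 and Σtᵢ = 11.3 + 3.4 + 6.7 + 10.8 = 32.2.
Posterior ∝ λ^6e^(−2λ) · λ^4e^(−32.2λ) = λ^10e^(−34.2λ), i.e. Gamma(11, 34.2).
Mode = (a−1)/b = 10/34.2 ≈ 0.2924.

λ̂_MAP = 0.2924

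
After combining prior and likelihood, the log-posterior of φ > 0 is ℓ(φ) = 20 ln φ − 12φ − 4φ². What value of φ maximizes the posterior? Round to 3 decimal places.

ℓ'(φ) = 20/φ − 12 − 8φ. Setting this to zero and multiplying by φ: 8φ² + 12φ − 20 = 0.
φ = (−12 + √(12² + 4·8·20)) / (2·8) = (−12 + √784) / 16 = (−12 + 28)/16 = 1.
ℓ''(φ) = −20/φ² − 8 < 0, confirming a maximum.

φ̂_MAP = 1.000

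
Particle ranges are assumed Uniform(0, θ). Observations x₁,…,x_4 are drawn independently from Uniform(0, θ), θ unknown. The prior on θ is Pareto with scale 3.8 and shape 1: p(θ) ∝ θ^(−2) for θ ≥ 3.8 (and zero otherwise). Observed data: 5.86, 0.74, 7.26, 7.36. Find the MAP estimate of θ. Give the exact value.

θ̂_MAP = 7.36

The Uniform(0, θ) likelihood is θ^(−n) for θ ≥ max(xᵢ), zero otherwise. Here max(xᵢ) = 7.36.
Posterior ∝ θ^(−2) · θ^(−4) = θ^(−6) on θ ≥ max(3.8, 7.36) = 7.36.
This density is strictly decreasing in θ, so the posterior mode lies at the lower boundary of the support.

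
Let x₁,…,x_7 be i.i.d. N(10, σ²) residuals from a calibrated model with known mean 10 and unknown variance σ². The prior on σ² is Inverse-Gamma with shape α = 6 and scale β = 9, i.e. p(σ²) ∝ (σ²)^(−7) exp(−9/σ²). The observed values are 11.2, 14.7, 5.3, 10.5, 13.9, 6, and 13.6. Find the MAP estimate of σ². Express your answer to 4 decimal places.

σ̂²_MAP = 5.1448

Sum of squared deviations about the known mean: SS = (11.2−10)² + (14.7−10)² + (5.3−10)² + (10.5−10)² + (13.9−10)² + (6−10)² + (13.6−10)² = 90.04.
The Normal likelihood contributes (σ²)^(−n/2) exp(−SS/(2σ²)), so the posterior is Inverse-Gamma(α + n/2, β + SS/2) = Inverse-Gamma(9.5, 54.02).
The mode of Inverse-Gamma(a, b) is b/(a+1) = 54.02/10.5 ≈ 5.1448.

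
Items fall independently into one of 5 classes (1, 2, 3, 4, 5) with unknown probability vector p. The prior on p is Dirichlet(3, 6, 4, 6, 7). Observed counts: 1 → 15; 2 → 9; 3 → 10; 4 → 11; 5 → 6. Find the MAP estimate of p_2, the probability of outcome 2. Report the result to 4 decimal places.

The posterior is Dirichlet(αᵢ + nᵢ) = Dirichlet(18, 15, 14, 17, 13).
For a Dirichlet(a₁,…,a_K) with all aᵢ > 1, the mode has j-th component (aⱼ − 1)/(Σaᵢ − K).
Here Σaᵢ = 77 and K = 5, so p_2 = (15 − 1)/(77 − 5) = 14/72 ≈ 0.1944.

MAP estimate: 0.1944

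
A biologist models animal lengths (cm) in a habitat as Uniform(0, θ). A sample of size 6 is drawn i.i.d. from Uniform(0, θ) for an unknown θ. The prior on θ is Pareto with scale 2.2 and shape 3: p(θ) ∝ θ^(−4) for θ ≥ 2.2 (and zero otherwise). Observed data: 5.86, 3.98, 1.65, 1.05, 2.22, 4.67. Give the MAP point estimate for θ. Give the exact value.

θ̂_MAP = 5.86

The Uniform(0, θ) likelihood is θ^(−n) for θ ≥ max(xᵢ), zero otherwise. Here max(xᵢ) = 5.86.
Posterior ∝ θ^(−4) · θ^(−6) = θ^(−10) on θ ≥ max(2.2, 5.86) = 5.86.
This density is strictly decreasing in θ, so the posterior mode lies at the lower boundary of the support.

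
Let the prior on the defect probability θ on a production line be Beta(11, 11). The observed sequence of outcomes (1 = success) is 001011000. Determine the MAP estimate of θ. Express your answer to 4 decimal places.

θ̂_MAP = 0.4483

Prior: Beta(11, 11).
Data: 3 successes in 9 trials (from the sequence). The binomial likelihood contributes θ^3(1−θ)^6, so the posterior is Beta(11+3, 11+6) = Beta(14, 17).
For Beta(a, b) with a, b > 1 the mode is (a−1)/(a+b−2) = 13/29 ≈ 0.4483.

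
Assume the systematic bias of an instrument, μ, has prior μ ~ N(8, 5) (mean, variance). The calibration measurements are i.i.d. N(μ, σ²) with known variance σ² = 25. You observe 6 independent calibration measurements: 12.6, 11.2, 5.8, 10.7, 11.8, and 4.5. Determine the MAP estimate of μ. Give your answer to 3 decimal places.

n = 6; x̄ = (12.6 + 11.2 + 5.8 + 10.7 + 11.8 + 4.5)/6 = 56.6/6 = 283/30 ≈ 9.4333.
For a Normal prior and Normal likelihood with known variance, the posterior is Normal; its mode equals its mean, the precision-weighted average.
Prior precision 1/σ₀² = 1/5 = 0.2; data precision n/σ² = 6/25 = 0.24.
μ̂ = (0.2·8 + 0.24·(283/30)) / (0.2 + 0.24) = 3.864/0.44 = 483/55 ≈ 8.782.

μ̂_MAP = 8.782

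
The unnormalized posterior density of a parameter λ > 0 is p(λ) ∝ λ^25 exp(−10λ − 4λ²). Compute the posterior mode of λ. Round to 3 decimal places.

λ̂_MAP = 1.250

ℓ'(λ) = 25/λ − 10 − 8λ. Setting this to zero and multiplying by λ: 8λ² + 10λ − 25 = 0.
λ = (−10 + √(10² + 4·8·25)) / (2·8) = (−10 + √900) / 16 = (−10 + 30)/16 = 5/4.
ℓ''(λ) = −25/λ² − 8 < 0, confirming a maximum.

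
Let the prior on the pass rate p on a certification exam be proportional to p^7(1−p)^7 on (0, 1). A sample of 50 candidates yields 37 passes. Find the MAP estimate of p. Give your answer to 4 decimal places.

p̂_MAP = 0.6875

The prior density ∝ p^7(1−p)^7 is the kernel of Beta(8, 8).
Data: 37 successes in 50 trials. The binomial likelihood contributes p^37(1−p)^13, so the posterior is Beta(8+37, 8+13) = Beta(45, 21).
For Beta(a, b) with a, b > 1 the mode is (a−1)/(a+b−2) = 44/64 ≈ 0.6875.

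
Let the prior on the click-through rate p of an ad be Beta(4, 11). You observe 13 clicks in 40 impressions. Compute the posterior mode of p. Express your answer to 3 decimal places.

Prior: Beta(4, 11).
Data: 13 successes in 40 trials. The binomial likelihood contributes p^13(1−p)^27, so the posterior is Beta(4+13, 11+27) = Beta(17, 38).
For Beta(a, b) with a, b > 1 the mode is (a−1)/(a+b−2) = 16/53 ≈ 0.302.

p̂_MAP = 0.302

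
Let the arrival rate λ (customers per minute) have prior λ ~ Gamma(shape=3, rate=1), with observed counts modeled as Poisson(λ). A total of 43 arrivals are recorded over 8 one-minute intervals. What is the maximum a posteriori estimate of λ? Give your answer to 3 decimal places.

λ̂_MAP = 5.000

Σxᵢ = 43, n = 8.
Posterior ∝ λ^2e^(−1λ) · λ^43e^(−8λ) = λ^45e^(−9λ), i.e. Gamma(shape=46, rate=9).
The mode of a Gamma(a, b) with a ≥ 1 (shape–rate) is (a−1)/b = 45/9 ≈ 5.000.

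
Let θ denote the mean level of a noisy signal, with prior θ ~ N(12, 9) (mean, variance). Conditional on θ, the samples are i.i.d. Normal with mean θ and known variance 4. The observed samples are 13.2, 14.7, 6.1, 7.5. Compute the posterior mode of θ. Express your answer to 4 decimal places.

θ̂_MAP = 10.5375

n = 4; x̄ = (13.2 + 14.7 + 6.1 + 7.5)/4 = 41.5/4 = 10.375.
For a Normal prior and Normal likelihood with known variance, the posterior is Normal; its mode equals its mean, the precision-weighted average.
Prior precision 1/σ₀² = 1/9; data precision n/σ² = 4/4 = 1.
θ̂ = ((1/9)·12 + 1·10.375) / (1/9 + 1) = (281/24)/(10/9) = 10.5375.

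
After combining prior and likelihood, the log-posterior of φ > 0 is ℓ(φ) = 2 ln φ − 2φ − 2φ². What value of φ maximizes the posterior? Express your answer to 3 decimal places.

ℓ'(φ) = 2/φ − 2 − 4φ. Setting this to zero and multiplying by φ: 4φ² + 2φ − 2 = 0.
φ = (−2 + √(2² + 4·4·2)) / (2·4) = (−2 + √36) / 8 = (−2 + 6)/8 = 1/2.
ℓ''(φ) = −2/φ² − 4 < 0, confirming a maximum.

φ̂_MAP = 0.500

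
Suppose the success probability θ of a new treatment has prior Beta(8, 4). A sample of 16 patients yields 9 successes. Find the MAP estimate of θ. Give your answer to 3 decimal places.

Prior: Beta(8, 4).
Data: 9 successes in 16 trials. The binomial likelihood contributes θ^9(1−θ)^7, so the posterior is Beta(8+9, 4+7) = Beta(17, 11).
For Beta(a, b) with a, b > 1 the mode is (a−1)/(a+b−2) = 16/26 ≈ 0.615.

θ̂_MAP = 0.615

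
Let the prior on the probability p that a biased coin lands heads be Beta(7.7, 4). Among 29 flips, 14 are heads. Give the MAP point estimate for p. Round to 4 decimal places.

Prior: Beta(7.7, 4).
Data: 14 successes in 29 trials. The binomial likelihood contributes p^14(1−p)^15, so the posterior is Beta(7.7+14, 4+15) = Beta(21.7, 19).
For Beta(a, b) with a, b > 1 the mode is (a−1)/(a+b−2) = 20.7/38.7 ≈ 0.5349.

p̂_MAP = 0.5349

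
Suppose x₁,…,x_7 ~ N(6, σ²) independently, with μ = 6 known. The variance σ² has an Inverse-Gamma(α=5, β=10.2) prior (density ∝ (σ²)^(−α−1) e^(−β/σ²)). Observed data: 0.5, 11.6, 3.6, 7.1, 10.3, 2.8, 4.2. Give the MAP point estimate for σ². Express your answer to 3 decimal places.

σ̂²_MAP = 6.366

Sum of squared deviations about the known mean: SS = (0.5−6)² + (11.6−6)² + (3.6−6)² + (7.1−6)² + (10.3−6)² + (2.8−6)² + (4.2−6)² = 100.55.
The Normal likelihood contributes (σ²)^(−n/2) exp(−SS/(2σ²)), so the posterior is Inverse-Gamma(α + n/2, β + SS/2) = Inverse-Gamma(8.5, 60.475).
The mode of Inverse-Gamma(a, b) is b/(a+1) = 60.475/9.5 ≈ 6.366.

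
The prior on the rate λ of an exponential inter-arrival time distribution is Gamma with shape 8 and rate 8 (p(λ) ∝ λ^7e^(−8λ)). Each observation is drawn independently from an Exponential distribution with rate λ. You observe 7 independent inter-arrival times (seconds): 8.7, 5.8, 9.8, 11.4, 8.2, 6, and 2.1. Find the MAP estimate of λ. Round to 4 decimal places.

λ̂_MAP = 0.2333

The Exponential(rate=λ) likelihood is ∝ λ^n e^(−λΣtᵢ). Here n = 7 and Σtᵢ = 8.7 + 5.8 + 9.8 + 11.4 + 8.2 + 6 + 2.1 = 52.
Posterior ∝ λ^7e^(−8λ) · λ^7e^(−52λ) = λ^14e^(−60λ), i.e. Gamma(15, 60).
Mode = (a−1)/b = 14/60 ≈ 0.2333.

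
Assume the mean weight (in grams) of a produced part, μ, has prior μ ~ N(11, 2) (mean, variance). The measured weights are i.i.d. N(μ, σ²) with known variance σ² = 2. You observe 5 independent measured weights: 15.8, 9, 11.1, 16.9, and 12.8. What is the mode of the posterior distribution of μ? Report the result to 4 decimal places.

n = 5; x̄ = (15.8 + 9 + 11.1 + 16.9 + 12.8)/5 = 65.6/5 = 13.12.
For a Normal prior and Normal likelihood with known variance, the posterior is Normal; its mode equals its mean, the precision-weighted average.
Prior precision 1/σ₀² = 1/2 = 0.5; data precision n/σ² = 5/2 = 2.5.
μ̂ = (0.5·11 + 2.5·13.12) / (0.5 + 2.5) = 38.3/3 = 383/30 ≈ 12.7667.

μ̂_MAP = 12.7667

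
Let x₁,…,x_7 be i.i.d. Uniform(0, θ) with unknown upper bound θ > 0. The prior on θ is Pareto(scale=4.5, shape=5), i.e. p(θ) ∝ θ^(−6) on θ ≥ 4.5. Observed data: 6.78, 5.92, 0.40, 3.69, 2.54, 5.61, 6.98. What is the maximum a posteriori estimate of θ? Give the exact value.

The Uniform(0, θ) likelihood is θ^(−n) for θ ≥ max(xᵢ), zero otherwise. Here max(xᵢ) = 6.98.
Posterior ∝ θ^(−6) · θ^(−7) = θ^(−13) on θ ≥ max(4.5, 6.98) = 6.98.
This density is strictly decreasing in θ, so the posterior mode lies at the lower boundary of the support.

θ̂_MAP = 6.98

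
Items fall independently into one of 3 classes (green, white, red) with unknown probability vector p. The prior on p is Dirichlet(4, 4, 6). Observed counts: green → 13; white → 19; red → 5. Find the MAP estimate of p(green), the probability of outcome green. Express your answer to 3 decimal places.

MAP estimate of p(green) = 0.333

The posterior is Dirichlet(αᵢ + nᵢ) = Dirichlet(17, 23, 11).
For a Dirichlet(a₁,…,a_K) with all aᵢ > 1, the mode has j-th component (aⱼ − 1)/(Σaᵢ − K).
Here Σaᵢ = 51 and K = 3, so p(green) = (17 − 1)/(51 − 3) = 16/48 ≈ 0.333.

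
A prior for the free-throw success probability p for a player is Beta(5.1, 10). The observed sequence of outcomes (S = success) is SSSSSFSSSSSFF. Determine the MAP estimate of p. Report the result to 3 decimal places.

Prior: Beta(5.1, 10).
Data: 10 successes in 13 trials (from the sequence). The binomial likelihood contributes p^10(1−p)^3, so the posterior is Beta(5.1+10, 10+3) = Beta(15.1, 13).
For Beta(a, b) with a, b > 1 the mode is (a−1)/(a+b−2) = 14.1/26.1 ≈ 0.540.

p̂_MAP = 0.540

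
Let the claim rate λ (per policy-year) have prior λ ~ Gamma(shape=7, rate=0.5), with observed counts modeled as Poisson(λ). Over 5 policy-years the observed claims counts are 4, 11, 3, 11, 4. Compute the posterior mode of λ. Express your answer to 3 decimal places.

λ̂_MAP = 7.091

Σxᵢ = 4+11+3+11+4 = 33, with n = 5.
Posterior ∝ λ^6e^(−0.5λ) · λ^33e^(−5λ) = λ^39e^(−5.5λ), i.e. Gamma(shape=40, rate=5.5).
The mode of a Gamma(a, b) with a ≥ 1 (shape–rate) is (a−1)/b = 39/5.5 ≈ 7.091.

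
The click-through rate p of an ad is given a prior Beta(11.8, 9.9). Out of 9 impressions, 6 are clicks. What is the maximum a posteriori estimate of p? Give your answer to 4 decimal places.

p̂_MAP = 0.5854

Prior: Beta(11.8, 9.9).
Data: 6 successes in 9 trials. The binomial likelihood contributes p^6(1−p)^3, so the posterior is Beta(11.8+6, 9.9+3) = Beta(17.8, 12.9).
For Beta(a, b) with a, b > 1 the mode is (a−1)/(a+b−2) = 16.8/28.7 ≈ 0.5854.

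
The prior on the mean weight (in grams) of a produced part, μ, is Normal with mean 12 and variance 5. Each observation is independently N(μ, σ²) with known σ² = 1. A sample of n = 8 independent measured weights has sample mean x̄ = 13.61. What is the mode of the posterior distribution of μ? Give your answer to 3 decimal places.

μ̂_MAP = 13.571

n = 8, x̄ = 13.61.
For a Normal prior and Normal likelihood with known variance, the posterior is Normal; its mode equals its mean, the precision-weighted average.
Prior precision 1/σ₀² = 1/5 = 0.2; data precision n/σ² = 8/1 = 8.
μ̂ = (0.2·12 + 8·13.61) / (0.2 + 8) = 111.28/8.2 = 2782/205 ≈ 13.571.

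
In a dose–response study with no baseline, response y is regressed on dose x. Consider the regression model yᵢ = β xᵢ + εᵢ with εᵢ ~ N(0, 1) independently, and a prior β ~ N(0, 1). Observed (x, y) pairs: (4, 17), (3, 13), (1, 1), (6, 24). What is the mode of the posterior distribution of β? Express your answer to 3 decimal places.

β̂_MAP = 4.000

log p(β | y) = −Σ(yᵢ − βxᵢ)²/(2·1) − β²/(2·1) + const.
Setting the derivative to zero: Σxᵢ(yᵢ − βxᵢ)/1 − β/1 = 0, so β = Σxᵢyᵢ / (Σxᵢ² + σ²/τ²).
Σxᵢyᵢ = 4·17 + 3·13 + 1·1 + 6·24 = 252; Σxᵢ² = 62; σ²/τ² = 1.
β̂_MAP = 252 / (62 + 1) = 252/63 ≈ 4.000.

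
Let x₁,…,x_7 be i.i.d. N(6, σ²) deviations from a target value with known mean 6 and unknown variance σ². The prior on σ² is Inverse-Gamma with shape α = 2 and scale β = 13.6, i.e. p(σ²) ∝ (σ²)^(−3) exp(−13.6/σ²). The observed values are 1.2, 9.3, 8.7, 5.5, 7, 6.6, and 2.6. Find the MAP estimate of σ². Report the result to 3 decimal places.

σ̂²_MAP = 6.276

Sum of squared deviations about the known mean: SS = (1.2−6)² + (9.3−6)² + (8.7−6)² + (5.5−6)² + (7−6)² + (6.6−6)² + (2.6−6)² = 54.39.
The Normal likelihood contributes (σ²)^(−n/2) exp(−SS/(2σ²)), so the posterior is Inverse-Gamma(α + n/2, β + SS/2) = Inverse-Gamma(5.5, 40.795).
The mode of Inverse-Gamma(a, b) is b/(a+1) = 40.795/6.5 ≈ 6.276.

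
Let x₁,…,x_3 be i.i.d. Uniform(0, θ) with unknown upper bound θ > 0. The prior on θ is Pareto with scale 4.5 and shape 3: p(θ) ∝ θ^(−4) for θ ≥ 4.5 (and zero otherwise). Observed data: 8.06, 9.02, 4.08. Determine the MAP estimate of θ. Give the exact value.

The Uniform(0, θ) likelihood is θ^(−n) for θ ≥ max(xᵢ), zero otherwise. Here max(xᵢ) = 9.02.
Posterior ∝ θ^(−4) · θ^(−3) = θ^(−7) on θ ≥ max(4.5, 9.02) = 9.02.
This density is strictly decreasing in θ, so the posterior mode lies at the lower boundary of the support.

θ̂_MAP = 9.02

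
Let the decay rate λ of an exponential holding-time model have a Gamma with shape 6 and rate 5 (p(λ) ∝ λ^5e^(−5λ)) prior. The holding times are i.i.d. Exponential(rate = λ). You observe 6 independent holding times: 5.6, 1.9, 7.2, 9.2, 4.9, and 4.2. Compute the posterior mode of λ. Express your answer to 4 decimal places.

λ̂_MAP = 0.2895

The Exponential(rate=λ) likelihood is ∝ λ^n e^(−λΣtᵢ). Here n = 6 and Σtᵢ = 5.6 + 1.9 + 7.2 + 9.2 + 4.9 + 4.2 = 33.
Posterior ∝ λ^5e^(−5λ) · λ^6e^(−33λ) = λ^11e^(−38λ), i.e. Gamma(12, 38).
Mode = (a−1)/b = 11/38 ≈ 0.2895.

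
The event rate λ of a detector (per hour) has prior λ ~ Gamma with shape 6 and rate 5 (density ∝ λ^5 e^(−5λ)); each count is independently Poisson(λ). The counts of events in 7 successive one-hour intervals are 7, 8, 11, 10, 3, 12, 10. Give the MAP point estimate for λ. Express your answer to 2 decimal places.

λ̂_MAP = 5.50

Σxᵢ = 7+8+11+10+3+12+10 = 61, with n = 7.
Posterior ∝ λ^5e^(−5λ) · λ^61e^(−7λ) = λ^66e^(−12λ), i.e. Gamma(shape=67, rate=12).
The mode of a Gamma(a, b) with a ≥ 1 (shape–rate) is (a−1)/b = 66/12 ≈ 5.50.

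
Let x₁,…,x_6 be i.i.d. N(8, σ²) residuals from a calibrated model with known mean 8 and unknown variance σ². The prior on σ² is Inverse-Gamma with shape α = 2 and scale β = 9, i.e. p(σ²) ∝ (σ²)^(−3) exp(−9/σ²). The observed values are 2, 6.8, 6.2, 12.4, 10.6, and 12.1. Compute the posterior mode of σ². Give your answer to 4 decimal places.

Sum of squared deviations about the known mean: SS = (2−8)² + (6.8−8)² + (6.2−8)² + (12.4−8)² + (10.6−8)² + (12.1−8)² = 83.61.
The Normal likelihood contributes (σ²)^(−n/2) exp(−SS/(2σ²)), so the posterior is Inverse-Gamma(α + n/2, β + SS/2) = Inverse-Gamma(5, 50.805).
The mode of Inverse-Gamma(a, b) is b/(a+1) = 50.805/6 ≈ 8.4675.

σ̂²_MAP = 8.4675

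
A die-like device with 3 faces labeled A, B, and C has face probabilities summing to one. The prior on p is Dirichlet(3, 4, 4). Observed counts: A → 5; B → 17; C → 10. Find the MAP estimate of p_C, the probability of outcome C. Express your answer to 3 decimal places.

MAP estimate of p_C = 0.325

The posterior is Dirichlet(αᵢ + nᵢ) = Dirichlet(8, 21, 14).
For a Dirichlet(a₁,…,a_K) with all aᵢ > 1, the mode has j-th component (aⱼ − 1)/(Σaᵢ − K).
Here Σaᵢ = 43 and K = 3, so p_C = (14 − 1)/(43 − 3) = 13/40 ≈ 0.325.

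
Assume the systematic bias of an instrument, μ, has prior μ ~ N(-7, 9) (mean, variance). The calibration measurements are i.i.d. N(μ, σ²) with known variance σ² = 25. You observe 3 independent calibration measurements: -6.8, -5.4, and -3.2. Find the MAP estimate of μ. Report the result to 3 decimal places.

μ̂_MAP = -6.031

n = 3; x̄ = ((-6.8) + (-5.4) + (-3.2))/3 = -15.4/3 = -77/15 ≈ -5.1333.
For a Normal prior and Normal likelihood with known variance, the posterior is Normal; its mode equals its mean, the precision-weighted average.
Prior precision 1/σ₀² = 1/9; data precision n/σ² = 3/25 = 0.12.
μ̂ = ((1/9)·(-7) + 0.12·(-77/15)) / (1/9 + 0.12) = (-1568/1125)/(52/225) = -392/65 ≈ -6.031.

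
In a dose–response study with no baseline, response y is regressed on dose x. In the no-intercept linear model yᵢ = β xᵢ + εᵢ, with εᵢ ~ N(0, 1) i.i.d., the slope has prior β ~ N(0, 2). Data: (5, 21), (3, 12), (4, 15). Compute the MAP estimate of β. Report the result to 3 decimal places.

log p(β | y) = −Σ(yᵢ − βxᵢ)²/(2·1) − β²/(2·2) + const.
Setting the derivative to zero: Σxᵢ(yᵢ − βxᵢ)/1 − β/2 = 0, so β = Σxᵢyᵢ / (Σxᵢ² + σ²/τ²).
Σxᵢyᵢ = 5·21 + 3·12 + 4·15 = 201; Σxᵢ² = 50; σ²/τ² = 0.5.
β̂_MAP = 201 / (50 + 0.5) = 201/50.5 ≈ 3.980.

β̂_MAP = 3.980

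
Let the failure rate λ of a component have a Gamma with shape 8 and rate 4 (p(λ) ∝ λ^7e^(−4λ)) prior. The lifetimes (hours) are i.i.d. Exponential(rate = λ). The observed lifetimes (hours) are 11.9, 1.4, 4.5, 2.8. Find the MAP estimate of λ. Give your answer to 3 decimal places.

The Exponential(rate=λ) likelihood is ∝ λ^n e^(−λΣtᵢ). Here n = 4 and Σtᵢ = 11.9 + 1.4 + 4.5 + 2.8 = 20.6.
Posterior ∝ λ^7e^(−4λ) · λ^4e^(−20.6λ) = λ^11e^(−24.6λ), i.e. Gamma(12, 24.6).
Mode = (a−1)/b = 11/24.6 ≈ 0.447.

λ̂_MAP = 0.447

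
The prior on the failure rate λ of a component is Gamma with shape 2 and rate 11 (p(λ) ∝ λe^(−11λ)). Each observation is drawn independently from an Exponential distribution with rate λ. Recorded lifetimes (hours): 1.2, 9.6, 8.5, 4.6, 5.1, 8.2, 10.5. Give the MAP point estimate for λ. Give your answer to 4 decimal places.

The Exponential(rate=λ) likelihood is ∝ λ^n e^(−λΣtᵢ). Here n = 7 and Σtᵢ = 1.2 + 9.6 + 8.5 + 4.6 + 5.1 + 8.2 + 10.5 = 47.7.
Posterior ∝ λe^(−11λ) · λ^7e^(−47.7λ) = λ^8e^(−58.7λ), i.e. Gamma(9, 58.7).
Mode = (a−1)/b = 8/58.7 ≈ 0.1363.

λ̂_MAP = 0.1363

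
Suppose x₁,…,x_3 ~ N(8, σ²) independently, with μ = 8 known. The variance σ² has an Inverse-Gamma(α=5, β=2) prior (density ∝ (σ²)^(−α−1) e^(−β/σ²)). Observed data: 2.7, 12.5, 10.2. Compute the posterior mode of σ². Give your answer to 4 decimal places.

Sum of squared deviations about the known mean: SS = (2.7−8)² + (12.5−8)² + (10.2−8)² = 53.18.
The Normal likelihood contributes (σ²)^(−n/2) exp(−SS/(2σ²)), so the posterior is Inverse-Gamma(α + n/2, β + SS/2) = Inverse-Gamma(6.5, 28.59).
The mode of Inverse-Gamma(a, b) is b/(a+1) = 28.59/7.5 ≈ 3.8120.

σ̂²_MAP = 3.8120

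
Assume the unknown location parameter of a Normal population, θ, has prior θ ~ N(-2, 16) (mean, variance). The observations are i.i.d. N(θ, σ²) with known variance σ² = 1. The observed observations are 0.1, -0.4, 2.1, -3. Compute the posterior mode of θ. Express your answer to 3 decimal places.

n = 4; x̄ = (0.1 + (-0.4) + 2.1 + (-3))/4 = -1.2/4 = -0.3.
For a Normal prior and Normal likelihood with known variance, the posterior is Normal; its mode equals its mean, the precision-weighted average.
Prior precision 1/σ₀² = 1/16 = 0.0625; data precision n/σ² = 4/1 = 4.
θ̂ = (0.0625·(-2) + 4·(-0.3)) / (0.0625 + 4) = (-1.325)/4.0625 = -106/325 ≈ -0.326.

θ̂_MAP = -0.326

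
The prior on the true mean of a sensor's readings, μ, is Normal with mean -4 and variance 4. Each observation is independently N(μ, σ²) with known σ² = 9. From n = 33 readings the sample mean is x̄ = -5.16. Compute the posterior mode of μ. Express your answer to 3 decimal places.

n = 33, x̄ = -5.16.
For a Normal prior and Normal likelihood with known variance, the posterior is Normal; its mode equals its mean, the precision-weighted average.
Prior precision 1/σ₀² = 1/4 = 0.25; data precision n/σ² = 33/9 = 11/3.
μ̂ = (0.25·(-4) + (11/3)·(-5.16)) / (0.25 + 11/3) = (-19.92)/(47/12) = -5976/1175 ≈ -5.086.

μ̂_MAP = -5.086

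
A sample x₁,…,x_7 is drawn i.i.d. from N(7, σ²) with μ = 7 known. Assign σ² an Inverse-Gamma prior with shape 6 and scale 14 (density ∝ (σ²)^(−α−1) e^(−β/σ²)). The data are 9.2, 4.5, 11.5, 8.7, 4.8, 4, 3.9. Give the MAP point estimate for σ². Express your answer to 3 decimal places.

Sum of squared deviations about the known mean: SS = (9.2−7)² + (4.5−7)² + (11.5−7)² + (8.7−7)² + (4.8−7)² + (4−7)² + (3.9−7)² = 57.68.
The Normal likelihood contributes (σ²)^(−n/2) exp(−SS/(2σ²)), so the posterior is Inverse-Gamma(α + n/2, β + SS/2) = Inverse-Gamma(9.5, 42.84).
The mode of Inverse-Gamma(a, b) is b/(a+1) = 42.84/10.5 ≈ 4.080.

σ̂²_MAP = 4.080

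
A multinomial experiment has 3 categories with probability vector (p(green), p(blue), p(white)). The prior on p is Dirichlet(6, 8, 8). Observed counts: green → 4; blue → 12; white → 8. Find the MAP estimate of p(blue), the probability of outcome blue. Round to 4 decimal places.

MAP estimate of p(blue) = 0.4419

The posterior is Dirichlet(αᵢ + nᵢ) = Dirichlet(10, 20, 16).
For a Dirichlet(a₁,…,a_K) with all aᵢ > 1, the mode has j-th component (aⱼ − 1)/(Σaᵢ − K).
Here Σaᵢ = 46 and K = 3, so p(blue) = (20 − 1)/(46 − 3) = 19/43 ≈ 0.4419.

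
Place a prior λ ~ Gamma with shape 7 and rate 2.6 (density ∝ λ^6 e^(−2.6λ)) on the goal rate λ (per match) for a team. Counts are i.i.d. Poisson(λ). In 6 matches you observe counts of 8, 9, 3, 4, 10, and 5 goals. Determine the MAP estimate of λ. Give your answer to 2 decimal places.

Σxᵢ = 8+9+3+4+10+5 = 39, with n = 6.
Posterior ∝ λ^6e^(−2.6λ) · λ^39e^(−6λ) = λ^45e^(−8.6λ), i.e. Gamma(shape=46, rate=8.6).
The mode of a Gamma(a, b) with a ≥ 1 (shape–rate) is (a−1)/b = 45/8.6 ≈ 5.23.

λ̂_MAP = 5.23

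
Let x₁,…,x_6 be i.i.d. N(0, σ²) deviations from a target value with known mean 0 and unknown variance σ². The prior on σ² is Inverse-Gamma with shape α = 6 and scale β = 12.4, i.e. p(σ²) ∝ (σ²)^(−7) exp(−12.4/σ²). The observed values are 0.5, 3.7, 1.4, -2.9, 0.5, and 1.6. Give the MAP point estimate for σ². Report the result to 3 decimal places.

Sum of squared deviations about the known mean: SS = (0.5−0)² + (3.7−0)² + (1.4−0)² + (-2.9−0)² + (0.5−0)² + (1.6−0)² = 27.12.
The Normal likelihood contributes (σ²)^(−n/2) exp(−SS/(2σ²)), so the posterior is Inverse-Gamma(α + n/2, β + SS/2) = Inverse-Gamma(9, 25.96).
The mode of Inverse-Gamma(a, b) is b/(a+1) = 25.96/10 ≈ 2.596.

σ̂²_MAP = 2.596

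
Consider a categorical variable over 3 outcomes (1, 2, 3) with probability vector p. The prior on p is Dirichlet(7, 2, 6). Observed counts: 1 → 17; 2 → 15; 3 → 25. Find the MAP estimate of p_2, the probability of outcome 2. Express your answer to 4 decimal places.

The posterior is Dirichlet(αᵢ + nᵢ) = Dirichlet(24, 17, 31).
For a Dirichlet(a₁,…,a_K) with all aᵢ > 1, the mode has j-th component (aⱼ − 1)/(Σaᵢ − K).
Here Σaᵢ = 72 and K = 3, so p_2 = (17 − 1)/(72 − 3) = 16/69 ≈ 0.2319.

MAP estimate: 0.2319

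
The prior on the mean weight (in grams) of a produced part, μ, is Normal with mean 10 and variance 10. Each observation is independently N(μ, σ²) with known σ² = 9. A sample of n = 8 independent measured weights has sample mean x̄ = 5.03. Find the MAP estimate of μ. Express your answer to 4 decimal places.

n = 8, x̄ = 5.03.
For a Normal prior and Normal likelihood with known variance, the posterior is Normal; its mode equals its mean, the precision-weighted average.
Prior precision 1/σ₀² = 1/10 = 0.1; data precision n/σ² = 8/9.
μ̂ = (0.1·10 + (8/9)·5.03) / (0.1 + 8/9) = (1231/225)/(89/90) = 2462/445 ≈ 5.5326.

μ̂_MAP = 5.5326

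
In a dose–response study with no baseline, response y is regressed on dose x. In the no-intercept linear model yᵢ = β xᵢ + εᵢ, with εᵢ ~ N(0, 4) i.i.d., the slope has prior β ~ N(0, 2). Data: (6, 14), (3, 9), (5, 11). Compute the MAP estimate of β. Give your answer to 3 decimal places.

β̂_MAP = 2.306

log p(β | y) = −Σ(yᵢ − βxᵢ)²/(2·4) − β²/(2·2) + const.
Setting the derivative to zero: Σxᵢ(yᵢ − βxᵢ)/4 − β/2 = 0, so β = Σxᵢyᵢ / (Σxᵢ² + σ²/τ²).
Σxᵢyᵢ = 6·14 + 3·9 + 5·11 = 166; Σxᵢ² = 70; σ²/τ² = 2.
β̂_MAP = 166 / (70 + 2) = 166/72 ≈ 2.306.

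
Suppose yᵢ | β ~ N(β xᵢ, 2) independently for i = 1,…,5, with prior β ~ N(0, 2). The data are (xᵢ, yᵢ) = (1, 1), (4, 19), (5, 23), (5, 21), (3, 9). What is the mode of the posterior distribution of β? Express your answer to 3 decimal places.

log p(β | y) = −Σ(yᵢ − βxᵢ)²/(2·2) − β²/(2·2) + const.
Setting the derivative to zero: Σxᵢ(yᵢ − βxᵢ)/2 − β/2 = 0, so β = Σxᵢyᵢ / (Σxᵢ² + σ²/τ²).
Σxᵢyᵢ = 1·1 + 4·19 + 5·23 + 5·21 + 3·9 = 324; Σxᵢ² = 76; σ²/τ² = 1.
β̂_MAP = 324 / (76 + 1) = 324/77 ≈ 4.208.

β̂_MAP = 4.208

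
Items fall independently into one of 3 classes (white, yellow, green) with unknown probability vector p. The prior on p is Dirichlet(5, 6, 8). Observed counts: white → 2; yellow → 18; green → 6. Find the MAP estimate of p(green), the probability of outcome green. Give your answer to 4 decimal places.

MAP estimate of p(green) = 0.3095

The posterior is Dirichlet(αᵢ + nᵢ) = Dirichlet(7, 24, 14).
For a Dirichlet(a₁,…,a_K) with all aᵢ > 1, the mode has j-th component (aⱼ − 1)/(Σaᵢ − K).
Here Σaᵢ = 45 and K = 3, so p(green) = (14 − 1)/(45 − 3) = 13/42 ≈ 0.3095.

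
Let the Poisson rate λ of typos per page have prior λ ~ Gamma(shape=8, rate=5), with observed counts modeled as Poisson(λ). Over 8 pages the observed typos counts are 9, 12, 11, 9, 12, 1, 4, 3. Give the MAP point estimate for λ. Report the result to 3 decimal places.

λ̂_MAP = 5.231

Σxᵢ = 9+12+11+9+12+1+4+3 = 61, with n = 8.
Posterior ∝ λ^7e^(−5λ) · λ^61e^(−8λ) = λ^68e^(−13λ), i.e. Gamma(shape=69, rate=13).
The mode of a Gamma(a, b) with a ≥ 1 (shape–rate) is (a−1)/b = 68/13 ≈ 5.231.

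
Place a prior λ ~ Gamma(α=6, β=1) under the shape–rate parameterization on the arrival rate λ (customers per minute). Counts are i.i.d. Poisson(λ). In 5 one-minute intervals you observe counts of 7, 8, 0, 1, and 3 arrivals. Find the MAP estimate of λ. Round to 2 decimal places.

Σxᵢ = 7+8+0+1+3 = 19, with n = 5.
Posterior ∝ λ^5e^(−1λ) · λ^19e^(−5λ) = λ^24e^(−6λ), i.e. Gamma(shape=25, rate=6).
The mode of a Gamma(a, b) with a ≥ 1 (shape–rate) is (a−1)/b = 24/6 ≈ 4.00.

λ̂_MAP = 4.00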